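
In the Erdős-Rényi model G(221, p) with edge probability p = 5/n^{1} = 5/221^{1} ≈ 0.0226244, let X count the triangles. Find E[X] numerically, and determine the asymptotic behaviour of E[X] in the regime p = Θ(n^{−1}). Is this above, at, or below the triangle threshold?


Number of potential triangles: C(221, 3) = 1774630.
Each occurs with probability p³ ≈ (0.0226244)³ ≈ 1.15806568e-05.
By linearity: E[X] = C(221, 3)·p³ ≈ 1774630 · 1.15806568e-05 ≈ 20.551381.
Here α = 1, so p = 5/n is exactly at the triangle threshold p ~ 1/n. Asymptotically E[X] → c³/6 = 5³/6 = 125/6 ≈ 20.833333, a bounded constant. In this regime the triangle count is asymptotically Poisson(c³/6).

E[X] ≈ 20.551381; in regime p = Θ(1/n^{1}) E[X] stays bounded (at the triangle threshold p ~ 1/n).


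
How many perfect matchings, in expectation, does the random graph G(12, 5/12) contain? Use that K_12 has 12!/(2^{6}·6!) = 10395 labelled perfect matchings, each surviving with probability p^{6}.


K_12 has 12!/(2^{6}·6!) = 10395 labelled perfect matchings.
For each such perfect matching H, let X_H = 1 if all 6 edges of H are present in G. Then P[X_H = 1] = p^{6} = (5/12)^{6} = 15625/2985984.
By linearity: E[X] = Σ_H E[X_H] = 10395 · p^{6} = 10395 · 15625/2985984 = 6015625/110592.
Numerically: E[X] ≈ 54.39.

E[X] = 10395 · (5/12)^{6} = 6015625/110592 ≈ 54.39.


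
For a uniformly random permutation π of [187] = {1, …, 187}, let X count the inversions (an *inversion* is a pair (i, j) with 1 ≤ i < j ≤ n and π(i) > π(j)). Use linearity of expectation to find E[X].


Write X = Σ X_I over the C(187, 2) = 17391 pairs i < j, with X_I the indicator of one inversion.
There are 17391 indicators.
For each fixed pair i < j, the values π(i) and π(j) are two distinct elements of {1, …, 187} in uniformly random order; by symmetry P[π(i) > π(j)] = 1/2.
By linearity: E[X] = 17391 · (1/2) = C(187, 2) · (1/2) = 17391/2 = 17391/2 ≈ 8695.50000.

E[X] = 17391/2 = 8695.50000.


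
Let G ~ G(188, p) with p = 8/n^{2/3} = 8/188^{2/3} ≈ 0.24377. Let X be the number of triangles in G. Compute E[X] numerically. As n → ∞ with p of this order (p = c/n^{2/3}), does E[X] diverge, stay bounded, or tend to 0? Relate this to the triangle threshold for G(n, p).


Number of potential triangles: C(188, 3) = 1089836.
Each occurs with probability p³ ≈ (0.24377)³ ≈ 1.4486193e-02.
By linearity: E[X] = C(188, 3)·p³ ≈ 1089836 · 1.4486193e-02 ≈ 15787.57447.
Since α = 2/3 < 1, p = c/n^{2/3} ≫ 1/n is above the triangle threshold p ~ 1/n. Asymptotically E[X] ~ (c³/6)·n^{3(1−α)} = (8³/6)·n^{1} → ∞; triangles are abundant w.h.p.

E[X] ≈ 15787.57447; in regime p = Θ(1/n^{2/3}) E[X] diverges (above the triangle threshold p ~ 1/n).


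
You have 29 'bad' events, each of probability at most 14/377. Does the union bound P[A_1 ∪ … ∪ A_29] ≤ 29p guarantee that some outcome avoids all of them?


Union bound: P[∪_{i=1}^{29} A_i] ≤ Σ_i P[A_i] ≤ 29·p = 29·(14/377) = 14/13.
Numerically: 14/13 ≈ 1.077.
Is 14/13 < 1? NO.
Since the bound 14/13 is ≥ 1, the union bound is uninformative here; it does NOT by itself certify existence.

29·p = 14/13 ≈ 1.077; existence NOT certified by the union bound.


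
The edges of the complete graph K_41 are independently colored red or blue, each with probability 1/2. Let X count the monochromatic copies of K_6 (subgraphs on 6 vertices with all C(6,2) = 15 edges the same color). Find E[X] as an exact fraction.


Let X = Σ_S X_S over the C(41, 6) = 4496388 subsets S of size 6, where X_S = 1 if the K_6 on S is monochromatic.
For a fixed S, the K_6 on S has C(6, 2) = 15 edges. P[all 15 edges red] = (1/2)^15, and likewise for blue, so P[monochromatic] = 2·(1/2)^15 = 2^{1 − 15} = 1/16384.
By linearity of expectation: E[X] = C(41, 6) · 2^{1 − 15} = 4496388 · 1/16384 = 1124097/4096.
Numerically: E[X] ≈ 274.438.

E[X] = C(41,6)·2^(1−C(6,2)) = 1124097/4096 ≈ 274.438.


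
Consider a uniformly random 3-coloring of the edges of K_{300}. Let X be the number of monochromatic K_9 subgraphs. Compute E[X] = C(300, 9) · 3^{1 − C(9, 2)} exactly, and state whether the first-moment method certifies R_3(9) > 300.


E[X] = C(300, 9) · 3^{1 − 36} = 48052241692154700 · 3^{−35} = 48052241692154700/50031545098999707.
As a reduced fraction: E[X] = 16017413897384900/16677181699666569 ≈ 0.96044.
Is E[X] < 1? YES.
Since E[X] < 1, there exists a 3-coloring of K_{300} with no monochromatic K_9; hence R_3(9) > 300.

E[X] = 16017413897384900/16677181699666569 ≈ 0.96044; E[X] < 1, so R_3(9) > 300.


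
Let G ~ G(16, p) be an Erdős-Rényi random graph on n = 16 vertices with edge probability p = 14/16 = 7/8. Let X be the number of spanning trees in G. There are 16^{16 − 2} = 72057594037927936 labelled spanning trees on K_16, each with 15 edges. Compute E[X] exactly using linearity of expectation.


K_16 has 16^{16 − 2} = 72057594037927936 labelled spanning trees.
For each such spanning tree H, let X_H = 1 if all 15 edges of H are present in G. Then P[X_H = 1] = p^{15} = (7/8)^{15} = 4747561509943/35184372088832.
By linearity of expectation: E[X] = Σ_H E[X_H] = 72057594037927936 · p^{15} = 72057594037927936 · 4747561509943/35184372088832 = 9723005972363264.
Numerically: E[X] ≈ 9.72301e+15.

E[X] = 72057594037927936 · (7/8)^{15} = 9723005972363264 ≈ 9.72301e+15.


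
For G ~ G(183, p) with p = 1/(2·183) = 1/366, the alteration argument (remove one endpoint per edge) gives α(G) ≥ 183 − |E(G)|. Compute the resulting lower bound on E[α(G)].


E[|E(G)|] = C(183, 2)·p = 16653 · (1/366) = 91/2.
E[α(G)] ≥ n − E[|E(G)|] = 183 − 91/2 = 275/2.
Numerically: ≈ 137.5000.
(This is only a lower bound; the true E[α(G)] may be larger.)

E[α(G)] ≥ 275/2 ≈ 137.5000.


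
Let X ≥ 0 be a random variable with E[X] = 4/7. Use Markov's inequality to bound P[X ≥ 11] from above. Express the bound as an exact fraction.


μ = E[X] = 4/7, a = 11.
Markov: P[X ≥ 11] ≤ μ/a = (4/7)/11 = 4/77.
Numerically: ≈ 0.0519.
(Since a = 11 > μ = 0.5714, the bound 4/77 is < 1 and informative.)

P[X ≥ 11] ≤ 4/77 ≈ 0.0519.


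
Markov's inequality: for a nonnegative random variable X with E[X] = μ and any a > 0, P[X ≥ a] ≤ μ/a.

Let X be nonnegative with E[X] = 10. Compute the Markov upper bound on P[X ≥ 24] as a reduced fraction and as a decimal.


μ = E[X] = 10, a = 24.
Markov: P[X ≥ 24] ≤ μ/a = (10)/24 = 5/12.
Numerically: ≈ 0.417.
(Since a = 24 > μ = 10.000, the bound 5/12 is < 1 and informative.)

P[X ≥ 24] ≤ 5/12 ≈ 0.417.


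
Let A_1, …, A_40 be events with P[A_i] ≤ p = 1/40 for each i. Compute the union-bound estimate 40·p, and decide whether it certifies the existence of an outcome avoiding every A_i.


Union bound: P[∪_{i=1}^{40} A_i] ≤ Σ_i P[A_i] ≤ 40·p = 40·(1/40) = 1.
Numerically: 1 ≈ 1.0000000.
Is 1 < 1? NO.
Since the bound 1 is ≥ 1, the union bound is uninformative here; it does NOT by itself certify existence.

40·p = 1 ≈ 1.0000000; existence NOT certified by the union bound.


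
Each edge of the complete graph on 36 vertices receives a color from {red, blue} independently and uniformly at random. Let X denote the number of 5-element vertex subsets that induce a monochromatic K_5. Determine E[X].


Let X = Σ_S X_S over the C(36, 5) = 376992 subsets S of size 5, where X_S = 1 if the K_5 on S is monochromatic.
For a fixed S, the K_5 on S has C(5, 2) = 10 edges. P[all 10 edges red] = (1/2)^10, and likewise for blue, so P[monochromatic] = 2·(1/2)^10 = 2^{1 − 10} = 1/512.
By linearity: E[X] = C(36, 5) · 2^{1 − 10} = 376992 · 1/512 = 11781/16.
Numerically: E[X] ≈ 736.31250.

E[X] = C(36,5)·2^(1−C(5,2)) = 11781/16 ≈ 736.31250.


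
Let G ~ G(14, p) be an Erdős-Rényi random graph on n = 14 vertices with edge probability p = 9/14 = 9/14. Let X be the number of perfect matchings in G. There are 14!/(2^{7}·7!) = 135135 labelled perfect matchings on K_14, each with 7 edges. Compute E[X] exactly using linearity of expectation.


K_14 has 14!/(2^{7}·7!) = 135135 labelled perfect matchings.
For each such perfect matching H, let X_H = 1 if all 7 edges of H are present in G. Then P[X_H = 1] = p^{7} = (9/14)^{7} = 4782969/105413504.
By linearity of expectation: E[X] = Σ_H E[X_H] = 135135 · p^{7} = 135135 · 4782969/105413504 = 92335216545/15059072.
Numerically: E[X] ≈ 6132.

E[X] = 135135 · (9/14)^{7} = 92335216545/15059072 ≈ 6132.


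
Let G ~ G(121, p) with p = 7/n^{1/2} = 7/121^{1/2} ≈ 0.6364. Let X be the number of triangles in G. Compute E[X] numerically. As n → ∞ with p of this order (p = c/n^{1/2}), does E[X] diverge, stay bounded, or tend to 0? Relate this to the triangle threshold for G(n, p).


Number of potential triangles: C(121, 3) = 287980.
Each occurs with probability p³ ≈ (0.6364)³ ≈ 2.577010e-01.
By linearity: E[X] = C(121, 3)·p³ ≈ 287980 · 2.577010e-01 ≈ 74212.7273.
Since α = 1/2 < 1, p = c/n^{1/2} ≫ 1/n is above the triangle threshold p ~ 1/n. Asymptotically E[X] ~ (c³/6)·n^{3(1−α)} = (7³/6)·n^{1.5} → ∞; triangles are abundant w.h.p.

E[X] ≈ 74212.7273; in regime p = Θ(1/n^{1/2}) E[X] diverges (above the triangle threshold p ~ 1/n).


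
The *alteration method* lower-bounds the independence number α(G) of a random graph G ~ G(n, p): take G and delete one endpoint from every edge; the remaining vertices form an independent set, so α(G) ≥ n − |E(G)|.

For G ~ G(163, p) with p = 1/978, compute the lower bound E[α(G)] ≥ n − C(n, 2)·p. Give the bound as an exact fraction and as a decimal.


E[|E(G)|] = C(163, 2)·p = 13203 · (1/978) = 27/2.
E[α(G)] ≥ n − E[|E(G)|] = 163 − 27/2 = 299/2.
Numerically: ≈ 149.50000.
(This is only a lower bound; the true E[α(G)] may be larger.)

E[α(G)] ≥ 299/2 ≈ 149.50000.


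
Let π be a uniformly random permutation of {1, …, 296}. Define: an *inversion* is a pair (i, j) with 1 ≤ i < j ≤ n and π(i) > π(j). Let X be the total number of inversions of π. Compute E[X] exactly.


Write X = Σ X_I over the C(296, 2) = 43660 pairs i < j, with X_I the indicator of one inversion.
There are 43660 indicators.
For each fixed pair i < j, the values π(i) and π(j) are two distinct elements of {1, …, 296} in uniformly random order; by symmetry P[π(i) > π(j)] = 1/2.
By linearity: E[X] = 43660 · (1/2) = C(296, 2) · (1/2) = 43660/2 = 21830 ≈ 21830.0000.

E[X] = 21830 = 21830.0000.


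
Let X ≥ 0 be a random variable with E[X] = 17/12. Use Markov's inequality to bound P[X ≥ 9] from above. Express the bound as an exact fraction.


μ = E[X] = 17/12, a = 9.
Markov: P[X ≥ 9] ≤ μ/a = (17/12)/9 = 17/108.
Numerically: ≈ 0.157.
(Since a = 9 > μ = 1.417, the bound 17/108 is < 1 and informative.)

P[X ≥ 9] ≤ 17/108 ≈ 0.157.


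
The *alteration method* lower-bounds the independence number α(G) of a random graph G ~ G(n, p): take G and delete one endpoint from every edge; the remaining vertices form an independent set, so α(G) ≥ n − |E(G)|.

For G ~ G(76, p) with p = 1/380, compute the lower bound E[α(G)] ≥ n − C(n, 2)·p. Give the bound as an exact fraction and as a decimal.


E[|E(G)|] = C(76, 2)·p = 2850 · (1/380) = 15/2.
E[α(G)] ≥ n − E[|E(G)|] = 76 − 15/2 = 137/2.
Numerically: ≈ 68.500.
(This is only a lower bound; the true E[α(G)] may be larger.)

E[α(G)] ≥ 137/2 ≈ 68.500.


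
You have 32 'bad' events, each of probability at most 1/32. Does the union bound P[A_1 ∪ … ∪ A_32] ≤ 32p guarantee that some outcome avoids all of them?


Union bound: P[∪_{i=1}^{32} A_i] ≤ Σ_i P[A_i] ≤ 32·p = 32·(1/32) = 1.
Numerically: 1 ≈ 1.0000.
Is 1 < 1? NO.
Since the bound 1 is ≥ 1, the union bound is uninformative here; it does NOT by itself certify existence.

32·p = 1 ≈ 1.0000; existence NOT certified by the union bound.


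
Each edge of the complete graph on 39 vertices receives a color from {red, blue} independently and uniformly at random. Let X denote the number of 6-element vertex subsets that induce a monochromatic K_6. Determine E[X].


Let X = Σ_S X_S over the C(39, 6) = 3262623 subsets S of size 6, where X_S = 1 if the K_6 on S is monochromatic.
For a fixed S, the K_6 on S has C(6, 2) = 15 edges. P[all 15 edges red] = (1/2)^15, and likewise for blue, so P[monochromatic] = 2·(1/2)^15 = 2^{1 − 15} = 1/16384.
By linearity: E[X] = C(39, 6) · 2^{1 − 15} = 3262623 · 1/16384 = 3262623/16384.
Numerically: E[X] ≈ 199.134705.

E[X] = C(39,6)·2^(1−C(6,2)) = 3262623/16384 ≈ 199.134705.


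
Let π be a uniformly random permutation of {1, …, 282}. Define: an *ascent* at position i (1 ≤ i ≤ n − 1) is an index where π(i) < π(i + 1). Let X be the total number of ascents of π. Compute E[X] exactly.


Write X = Σ X_I over i = 1, …, 281, with X_I the indicator of one ascent.
There are 281 indicators.
For each fixed i, the pair (π(i), π(i+1)) is a uniformly random ordered pair of distinct values from {1, …, 282}; by symmetry P[π(i) < π(i+1)] = 1/2.
By linearity: E[X] = 281 · (1/2) = (282 − 1) · (1/2) = 281/2 ≈ 140.500000.

E[X] = 281/2 = 140.500000.


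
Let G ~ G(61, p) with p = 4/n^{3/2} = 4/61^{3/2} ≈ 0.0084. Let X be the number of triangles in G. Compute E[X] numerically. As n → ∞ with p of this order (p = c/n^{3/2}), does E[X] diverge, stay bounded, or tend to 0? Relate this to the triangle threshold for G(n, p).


Number of potential triangles: C(61, 3) = 35990.
Each occurs with probability p³ ≈ (0.0084)³ ≈ 5.91828e-07.
By linearity: E[X] = C(61, 3)·p³ ≈ 35990 · 5.91828e-07 ≈ 0.021.
Since α = 3/2 > 1, p = c/n^{3/2} = o(1/n) is below the triangle threshold p ~ 1/n. Asymptotically E[X] ~ (c³/6)·n^{3(1−α)} = (4³/6)·n^{-1.5} → 0, so by Markov's inequality G has no triangles w.h.p.

E[X] ≈ 0.021; in regime p = Θ(1/n^{3/2}) E[X] tends to 0 (below the triangle threshold p ~ 1/n).


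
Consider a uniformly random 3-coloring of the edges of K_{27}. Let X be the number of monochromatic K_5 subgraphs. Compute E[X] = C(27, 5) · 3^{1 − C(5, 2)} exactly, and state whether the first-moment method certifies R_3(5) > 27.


E[X] = C(27, 5) · 3^{1 − 10} = 80730 · 3^{−9} = 80730/19683.
As a reduced fraction: E[X] = 2990/729 ≈ 4.101509.
Is E[X] < 1? NO.
Since E[X] ≥ 1, the first-moment bound is inconclusive at n = 27; it does NOT by itself certify R_3(5) > 27.

E[X] = 2990/729 ≈ 4.101509; E[X] ≥ 1; first-moment method inconclusive here.


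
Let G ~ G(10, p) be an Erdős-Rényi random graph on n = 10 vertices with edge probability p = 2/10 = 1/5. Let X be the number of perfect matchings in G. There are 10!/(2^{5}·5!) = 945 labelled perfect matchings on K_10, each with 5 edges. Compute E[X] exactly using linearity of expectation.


K_10 has 10!/(2^{5}·5!) = 945 labelled perfect matchings.
For each such perfect matching H, let X_H = 1 if all 5 edges of H are present in G. Then P[X_H = 1] = p^{5} = (1/5)^{5} = 1/3125.
By linearity: E[X] = Σ_H E[X_H] = 945 · p^{5} = 945 · 1/3125 = 189/625.
Numerically: E[X] ≈ 0.3024.

E[X] = 945 · (1/5)^{5} = 189/625 ≈ 0.3024.


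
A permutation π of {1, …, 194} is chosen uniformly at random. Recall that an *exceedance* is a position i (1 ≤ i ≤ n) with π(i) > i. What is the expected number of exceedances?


Write X = Σ_{i=1}^{194} X_i, where X_i = 1_{π(i) > i}.
For each fixed i, π(i) is uniform over {1, …, 194} (marginal of a uniform permutation), so P[π(i) > i] = (n − i)/n. Summing: Σ_{i=1}^{194} (n − i)/n = (0 + 1 + … + 193)/194 = 194(194 − 1)/(2·194) = (194 − 1)/2.
Hence E[X] = Σ_{i=1}^{194} (194 − i)/194 = 193/2 ≈ 96.500000.

E[X] = 193/2 = 96.500000.


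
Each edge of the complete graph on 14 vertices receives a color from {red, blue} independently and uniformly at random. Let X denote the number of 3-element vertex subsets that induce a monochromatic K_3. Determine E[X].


Let X = Σ_S X_S over the C(14, 3) = 364 subsets S of size 3, where X_S = 1 if the K_3 on S is monochromatic.
For a fixed S, the K_3 on S has C(3, 2) = 3 edges. P[all 3 edges red] = (1/2)^3, and likewise for blue, so P[monochromatic] = 2·(1/2)^3 = 2^{1 − 3} = 1/4.
By linearity: E[X] = C(14, 3) · 2^{1 − 3} = 364 · 1/4 = 91.
Numerically: E[X] ≈ 91.000000.

E[X] = C(14,3)·2^(1−C(3,2)) = 91 ≈ 91.000000.


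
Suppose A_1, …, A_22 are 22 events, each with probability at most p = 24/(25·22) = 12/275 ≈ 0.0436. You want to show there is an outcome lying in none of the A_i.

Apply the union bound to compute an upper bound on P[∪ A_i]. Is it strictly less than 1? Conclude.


Union bound: P[∪_{i=1}^{22} A_i] ≤ Σ_i P[A_i] ≤ 22·p = 22·(12/275) = 24/25.
Numerically: 24/25 ≈ 0.9600.
Is 24/25 < 1? YES.
Since P[∪ A_i] ≤ 24/25 < 1, the complement has P[∩ A_i^c] ≥ 1 − 24/25 = 1/25 > 0, so some outcome avoids every A_i.

22·p = 24/25 ≈ 0.9600; existence CERTIFIED by the union bound.


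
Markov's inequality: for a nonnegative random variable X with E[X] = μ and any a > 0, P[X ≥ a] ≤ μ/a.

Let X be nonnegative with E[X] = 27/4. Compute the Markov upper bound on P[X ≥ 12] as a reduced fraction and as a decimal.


μ = E[X] = 27/4, a = 12.
Markov: P[X ≥ 12] ≤ μ/a = (27/4)/12 = 9/16.
Numerically: ≈ 0.562.
(Since a = 12 > μ = 6.750, the bound 9/16 is < 1 and informative.)

P[X ≥ 12] ≤ 9/16 ≈ 0.562.


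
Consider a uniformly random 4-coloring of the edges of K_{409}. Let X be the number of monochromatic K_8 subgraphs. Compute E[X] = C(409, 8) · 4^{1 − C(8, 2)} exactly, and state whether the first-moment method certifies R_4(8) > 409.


E[X] = C(409, 8) · 4^{1 − 28} = 18128041135797879 · 4^{−27} = 18128041135797879/18014398509481984.
As a reduced fraction: E[X] = 18128041135797879/18014398509481984 ≈ 1.0063.
Is E[X] < 1? NO.
Since E[X] ≥ 1, the first-moment bound is inconclusive at n = 409; it does NOT by itself certify R_4(8) > 409.

E[X] = 18128041135797879/18014398509481984 ≈ 1.0063; E[X] ≥ 1; first-moment method inconclusive here.


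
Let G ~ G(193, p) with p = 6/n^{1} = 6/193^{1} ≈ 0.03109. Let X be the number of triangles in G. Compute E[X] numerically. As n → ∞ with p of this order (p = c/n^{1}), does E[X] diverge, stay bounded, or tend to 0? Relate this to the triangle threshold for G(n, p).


Number of potential triangles: C(193, 3) = 1179616.
Each occurs with probability p³ ≈ (0.03109)³ ≈ 3.004567e-05.
By linearity: E[X] = C(193, 3)·p³ ≈ 1179616 · 3.004567e-05 ≈ 35.4423.
Here α = 1, so p = 6/n is exactly at the triangle threshold p ~ 1/n. Asymptotically E[X] → c³/6 = 6³/6 = 36 ≈ 36.0000, a bounded constant. In this regime the triangle count is asymptotically Poisson(c³/6).

E[X] ≈ 35.4423; in regime p = Θ(1/n^{1}) E[X] stays bounded (at the triangle threshold p ~ 1/n).


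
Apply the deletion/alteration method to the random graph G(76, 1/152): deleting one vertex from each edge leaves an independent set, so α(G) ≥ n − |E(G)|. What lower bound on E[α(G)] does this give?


E[|E(G)|] = C(76, 2)·p = 2850 · (1/152) = 75/4.
E[α(G)] ≥ n − E[|E(G)|] = 76 − 75/4 = 229/4.
Numerically: ≈ 57.250000.
(This is only a lower bound; the true E[α(G)] may be larger.)

E[α(G)] ≥ 229/4 ≈ 57.250000.


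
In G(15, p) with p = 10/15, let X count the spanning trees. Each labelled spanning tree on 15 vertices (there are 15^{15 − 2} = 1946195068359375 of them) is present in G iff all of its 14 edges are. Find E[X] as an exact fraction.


K_15 has 15^{15 − 2} = 1946195068359375 labelled spanning trees.
For each such spanning tree H, let X_H = 1 if all 14 edges of H are present in G. Then P[X_H = 1] = p^{14} = (2/3)^{14} = 16384/4782969.
Summing the indicators: E[X] = Σ_H E[X_H] = 1946195068359375 · p^{14} = 1946195068359375 · 16384/4782969 = 20000000000000/3.
Numerically: E[X] ≈ 6.66667e+12.

E[X] = 1946195068359375 · (2/3)^{14} = 20000000000000/3 ≈ 6.66667e+12.


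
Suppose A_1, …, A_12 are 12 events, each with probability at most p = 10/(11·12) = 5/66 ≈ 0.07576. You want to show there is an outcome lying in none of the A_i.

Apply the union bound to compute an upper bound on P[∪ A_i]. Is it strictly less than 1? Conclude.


Union bound: P[∪_{i=1}^{12} A_i] ≤ Σ_i P[A_i] ≤ 12·p = 12·(5/66) = 10/11.
Numerically: 10/11 ≈ 0.90909.
Is 10/11 < 1? YES.
Since P[∪ A_i] ≤ 10/11 < 1, the complement has P[∩ A_i^c] ≥ 1 − 10/11 = 1/11 > 0, so some outcome avoids every A_i.

12·p = 10/11 ≈ 0.90909; existence CERTIFIED by the union bound.


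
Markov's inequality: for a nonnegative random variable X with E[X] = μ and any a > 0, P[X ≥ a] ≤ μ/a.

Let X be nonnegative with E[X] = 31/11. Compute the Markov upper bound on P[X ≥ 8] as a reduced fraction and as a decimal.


μ = E[X] = 31/11, a = 8.
Markov: P[X ≥ 8] ≤ μ/a = (31/11)/8 = 31/88.
Numerically: ≈ 0.352273.
(Since a = 8 > μ = 2.818182, the bound 31/88 is < 1 and informative.)

P[X ≥ 8] ≤ 31/88 ≈ 0.352273.


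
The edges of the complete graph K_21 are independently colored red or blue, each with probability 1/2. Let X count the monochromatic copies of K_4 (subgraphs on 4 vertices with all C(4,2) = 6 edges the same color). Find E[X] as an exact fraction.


Let X = Σ_S X_S over the C(21, 4) = 5985 subsets S of size 4, where X_S = 1 if the K_4 on S is monochromatic.
For a fixed S, the K_4 on S has C(4, 2) = 6 edges. P[all 6 edges red] = (1/2)^6, and likewise for blue, so P[monochromatic] = 2·(1/2)^6 = 2^{1 − 6} = 1/32.
By linearity: E[X] = C(21, 4) · 2^{1 − 6} = 5985 · 1/32 = 5985/32.
Numerically: E[X] ≈ 187.03125.

E[X] = C(21,4)·2^(1−C(4,2)) = 5985/32 ≈ 187.03125.


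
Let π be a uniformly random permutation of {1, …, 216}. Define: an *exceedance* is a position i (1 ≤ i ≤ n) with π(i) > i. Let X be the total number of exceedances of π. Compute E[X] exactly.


Write X = Σ_{i=1}^{216} X_i, where X_i = 1_{π(i) > i}.
For each fixed i, π(i) is uniform over {1, …, 216} (marginal of a uniform permutation), so P[π(i) > i] = (n − i)/n. Summing: Σ_{i=1}^{216} (n − i)/n = (0 + 1 + … + 215)/216 = 216(216 − 1)/(2·216) = (216 − 1)/2.
Hence E[X] = Σ_{i=1}^{216} (216 − i)/216 = 215/2 ≈ 107.50000.

E[X] = 215/2 = 107.50000.


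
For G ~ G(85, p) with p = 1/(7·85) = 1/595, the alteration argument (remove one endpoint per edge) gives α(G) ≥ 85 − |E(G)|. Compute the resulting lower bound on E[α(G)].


E[|E(G)|] = C(85, 2)·p = 3570 · (1/595) = 6.
E[α(G)] ≥ n − E[|E(G)|] = 85 − 6 = 79.
Numerically: ≈ 79.000000.
(This is only a lower bound; the true E[α(G)] may be larger.)

E[α(G)] ≥ 79 ≈ 79.000000.


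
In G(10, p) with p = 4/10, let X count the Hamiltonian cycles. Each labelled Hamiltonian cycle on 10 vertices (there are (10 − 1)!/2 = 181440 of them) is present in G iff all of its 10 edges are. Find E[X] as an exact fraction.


K_10 has (10 − 1)!/2 = 181440 labelled Hamiltonian cycles.
For each such Hamiltonian cycle H, let X_H = 1 if all 10 edges of H are present in G. Then P[X_H = 1] = p^{10} = (2/5)^{10} = 1024/9765625.
By linearity of expectation: E[X] = Σ_H E[X_H] = 181440 · p^{10} = 181440 · 1024/9765625 = 37158912/1953125.
Numerically: E[X] ≈ 19.0254.

E[X] = 181440 · (2/5)^{10} = 37158912/1953125 ≈ 19.0254.


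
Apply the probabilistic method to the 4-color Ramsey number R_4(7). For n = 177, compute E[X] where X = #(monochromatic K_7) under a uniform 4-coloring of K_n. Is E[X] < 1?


E[X] = C(177, 7) · 4^{1 − 21} = 957664425960 · 4^{−20} = 957664425960/1099511627776.
As a reduced fraction: E[X] = 119708053245/137438953472 ≈ 0.870991.
Is E[X] < 1? YES.
Since E[X] < 1, there exists a 4-coloring of K_{177} with no monochromatic K_7; hence R_4(7) > 177.

E[X] = 119708053245/137438953472 ≈ 0.870991; E[X] < 1, so R_4(7) > 177.


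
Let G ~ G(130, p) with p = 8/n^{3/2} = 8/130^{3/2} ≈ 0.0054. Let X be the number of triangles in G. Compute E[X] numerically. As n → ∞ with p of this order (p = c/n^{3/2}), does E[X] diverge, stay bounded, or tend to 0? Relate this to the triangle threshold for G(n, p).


Number of potential triangles: C(130, 3) = 357760.
Each occurs with probability p³ ≈ (0.0054)³ ≈ 1.57226e-07.
By linearity: E[X] = C(130, 3)·p³ ≈ 357760 · 1.57226e-07 ≈ 0.056.
Since α = 3/2 > 1, p = c/n^{3/2} = o(1/n) is below the triangle threshold p ~ 1/n. Asymptotically E[X] ~ (c³/6)·n^{3(1−α)} = (8³/6)·n^{-1.5} → 0, so by Markov's inequality G has no triangles w.h.p.

E[X] ≈ 0.056; in regime p = Θ(1/n^{3/2}) E[X] tends to 0 (below the triangle threshold p ~ 1/n).


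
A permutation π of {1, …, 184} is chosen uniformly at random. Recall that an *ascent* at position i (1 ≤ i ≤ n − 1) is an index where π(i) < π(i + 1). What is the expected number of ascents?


Write X = Σ X_I over i = 1, …, 183, with X_I the indicator of one ascent.
There are 183 indicators.
For each fixed i, the pair (π(i), π(i+1)) is a uniformly random ordered pair of distinct values from {1, …, 184}; by symmetry P[π(i) < π(i+1)] = 1/2.
By linearity: E[X] = 183 · (1/2) = (184 − 1) · (1/2) = 183/2 ≈ 91.50000.

E[X] = 183/2 = 91.50000.


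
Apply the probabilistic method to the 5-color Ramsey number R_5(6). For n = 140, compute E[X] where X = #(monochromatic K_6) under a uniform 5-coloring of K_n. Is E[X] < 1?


E[X] = C(140, 6) · 5^{1 − 15} = 9381724380 · 5^{−14} = 9381724380/6103515625.
As a reduced fraction: E[X] = 1876344876/1220703125 ≈ 1.5371017.
Is E[X] < 1? NO.
Since E[X] ≥ 1, the first-moment bound is inconclusive at n = 140; it does NOT by itself certify R_5(6) > 140.

E[X] = 1876344876/1220703125 ≈ 1.5371017; E[X] ≥ 1; first-moment method inconclusive here.


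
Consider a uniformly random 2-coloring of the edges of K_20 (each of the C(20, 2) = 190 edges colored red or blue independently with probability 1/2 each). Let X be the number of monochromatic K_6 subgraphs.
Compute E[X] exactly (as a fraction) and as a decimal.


Let X = Σ_S X_S over the C(20, 6) = 38760 subsets S of size 6, where X_S = 1 if the K_6 on S is monochromatic.
For a fixed S, the K_6 on S has C(6, 2) = 15 edges. P[all 15 edges red] = (1/2)^15, and likewise for blue, so P[monochromatic] = 2·(1/2)^15 = 2^{1 − 15} = 1/16384.
Summing: E[X] = C(20, 6) · 2^{1 − 15} = 38760 · 1/16384 = 4845/2048.
Numerically: E[X] ≈ 2.36572.

E[X] = C(20,6)·2^(1−C(6,2)) = 4845/2048 ≈ 2.36572.


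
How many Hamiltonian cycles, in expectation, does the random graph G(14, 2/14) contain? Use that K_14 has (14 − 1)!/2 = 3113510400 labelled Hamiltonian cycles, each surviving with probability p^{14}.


K_14 has (14 − 1)!/2 = 3113510400 labelled Hamiltonian cycles.
For each such Hamiltonian cycle H, let X_H = 1 if all 14 edges of H are present in G. Then P[X_H = 1] = p^{14} = (1/7)^{14} = 1/678223072849.
By linearity: E[X] = Σ_H E[X_H] = 3113510400 · p^{14} = 3113510400 · 1/678223072849 = 444787200/96889010407.
Numerically: E[X] ≈ 0.0045907.

E[X] = 3113510400 · (1/7)^{14} = 444787200/96889010407 ≈ 0.0045907.


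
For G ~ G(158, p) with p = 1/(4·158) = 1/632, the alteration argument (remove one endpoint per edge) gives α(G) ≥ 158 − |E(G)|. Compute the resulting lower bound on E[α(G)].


E[|E(G)|] = C(158, 2)·p = 12403 · (1/632) = 157/8.
E[α(G)] ≥ n − E[|E(G)|] = 158 − 157/8 = 1107/8.
Numerically: ≈ 138.375.
(This is only a lower bound; the true E[α(G)] may be larger.)

E[α(G)] ≥ 1107/8 ≈ 138.375.


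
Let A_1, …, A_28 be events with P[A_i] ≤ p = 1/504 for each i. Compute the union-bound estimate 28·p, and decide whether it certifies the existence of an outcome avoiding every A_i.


Union bound: P[∪_{i=1}^{28} A_i] ≤ Σ_i P[A_i] ≤ 28·p = 28·(1/504) = 1/18.
Numerically: 1/18 ≈ 0.0556.
Is 1/18 < 1? YES.
Since P[∪ A_i] ≤ 1/18 < 1, the complement has P[∩ A_i^c] ≥ 1 − 1/18 = 17/18 > 0, so some outcome avoids every A_i.

28·p = 1/18 ≈ 0.0556; existence CERTIFIED by the union bound.


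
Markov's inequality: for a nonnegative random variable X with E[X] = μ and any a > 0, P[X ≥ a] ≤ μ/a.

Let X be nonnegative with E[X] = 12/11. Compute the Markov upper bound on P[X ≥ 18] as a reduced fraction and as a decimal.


μ = E[X] = 12/11, a = 18.
Markov: P[X ≥ 18] ≤ μ/a = (12/11)/18 = 2/33.
Numerically: ≈ 0.06061.
(Since a = 18 > μ = 1.09091, the bound 2/33 is < 1 and informative.)

P[X ≥ 18] ≤ 2/33 ≈ 0.06061.


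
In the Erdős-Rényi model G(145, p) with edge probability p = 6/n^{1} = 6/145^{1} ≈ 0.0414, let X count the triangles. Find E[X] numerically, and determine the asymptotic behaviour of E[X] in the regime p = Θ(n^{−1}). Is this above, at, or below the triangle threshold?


Number of potential triangles: C(145, 3) = 497640.
Each occurs with probability p³ ≈ (0.0414)³ ≈ 7.08516e-05.
By linearity: E[X] = C(145, 3)·p³ ≈ 497640 · 7.08516e-05 ≈ 35.259.
Here α = 1, so p = 6/n is exactly at the triangle threshold p ~ 1/n. Asymptotically E[X] → c³/6 = 6³/6 = 36 ≈ 36.000, a bounded constant. In this regime the triangle count is asymptotically Poisson(c³/6).

E[X] ≈ 35.259; in regime p = Θ(1/n^{1}) E[X] stays bounded (at the triangle threshold p ~ 1/n).


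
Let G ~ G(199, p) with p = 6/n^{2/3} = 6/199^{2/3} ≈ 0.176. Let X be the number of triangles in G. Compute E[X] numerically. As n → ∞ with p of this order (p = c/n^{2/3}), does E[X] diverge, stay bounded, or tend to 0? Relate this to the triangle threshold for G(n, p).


Number of potential triangles: C(199, 3) = 1293699.
Each occurs with probability p³ ≈ (0.176)³ ≈ 5.45441e-03.
By linearity: E[X] = C(199, 3)·p³ ≈ 1293699 · 5.45441e-03 ≈ 7056.362.
Since α = 2/3 < 1, p = c/n^{2/3} ≫ 1/n is above the triangle threshold p ~ 1/n. Asymptotically E[X] ~ (c³/6)·n^{3(1−α)} = (6³/6)·n^{1} → ∞; triangles are abundant w.h.p.

E[X] ≈ 7056.362; in regime p = Θ(1/n^{2/3}) E[X] diverges (above the triangle threshold p ~ 1/n).


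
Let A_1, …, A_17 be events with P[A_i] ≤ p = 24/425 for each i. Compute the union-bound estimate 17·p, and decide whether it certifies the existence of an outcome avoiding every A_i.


Union bound: P[∪_{i=1}^{17} A_i] ≤ Σ_i P[A_i] ≤ 17·p = 17·(24/425) = 24/25.
Numerically: 24/25 ≈ 0.9600.
Is 24/25 < 1? YES.
Since P[∪ A_i] ≤ 24/25 < 1, the complement has P[∩ A_i^c] ≥ 1 − 24/25 = 1/25 > 0, so some outcome avoids every A_i.

17·p = 24/25 ≈ 0.9600; existence CERTIFIED by the union bound.


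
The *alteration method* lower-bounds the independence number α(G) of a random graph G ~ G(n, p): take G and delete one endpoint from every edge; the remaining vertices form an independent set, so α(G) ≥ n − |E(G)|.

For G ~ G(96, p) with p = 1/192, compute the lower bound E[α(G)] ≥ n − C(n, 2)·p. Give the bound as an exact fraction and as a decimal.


E[|E(G)|] = C(96, 2)·p = 4560 · (1/192) = 95/4.
E[α(G)] ≥ n − E[|E(G)|] = 96 − 95/4 = 289/4.
Numerically: ≈ 72.2500.
(This is only a lower bound; the true E[α(G)] may be larger.)

E[α(G)] ≥ 289/4 ≈ 72.2500.


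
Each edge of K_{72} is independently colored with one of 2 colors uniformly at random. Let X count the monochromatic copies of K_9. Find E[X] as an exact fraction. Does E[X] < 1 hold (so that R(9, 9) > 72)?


E[X] = C(72, 9) · 2^{1 − 36} = 85113005120 · 2^{−35} = 85113005120/34359738368.
As a reduced fraction: E[X] = 1329890705/536870912 ≈ 2.47711.
Is E[X] < 1? NO.
Since E[X] ≥ 1, the first-moment bound is inconclusive at n = 72; it does NOT by itself certify R(9, 9) > 72.

E[X] = 1329890705/536870912 ≈ 2.47711; E[X] ≥ 1; first-moment method inconclusive here.


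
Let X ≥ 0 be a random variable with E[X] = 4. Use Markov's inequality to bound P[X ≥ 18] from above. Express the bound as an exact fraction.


μ = E[X] = 4, a = 18.
Markov: P[X ≥ 18] ≤ μ/a = (4)/18 = 2/9.
Numerically: ≈ 0.222.
(Since a = 18 > μ = 4.000, the bound 2/9 is < 1 and informative.)

P[X ≥ 18] ≤ 2/9 ≈ 0.222.


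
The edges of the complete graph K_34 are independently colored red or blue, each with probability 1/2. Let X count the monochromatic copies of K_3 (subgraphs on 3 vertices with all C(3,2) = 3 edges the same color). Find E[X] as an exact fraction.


Let X = Σ_S X_S over the C(34, 3) = 5984 subsets S of size 3, where X_S = 1 if the K_3 on S is monochromatic.
For a fixed S, the K_3 on S has C(3, 2) = 3 edges. P[all 3 edges red] = (1/2)^3, and likewise for blue, so P[monochromatic] = 2·(1/2)^3 = 2^{1 − 3} = 1/4.
By linearity: E[X] = C(34, 3) · 2^{1 − 3} = 5984 · 1/4 = 1496.
Numerically: E[X] ≈ 1496.00000.

E[X] = C(34,3)·2^(1−C(3,2)) = 1496 ≈ 1496.00000.


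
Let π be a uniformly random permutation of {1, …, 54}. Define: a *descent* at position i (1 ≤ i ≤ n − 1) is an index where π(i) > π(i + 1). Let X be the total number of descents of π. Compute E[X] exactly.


Write X = Σ X_I over i = 1, …, 53, with X_I the indicator of one descent.
There are 53 indicators.
For each fixed i, the pair (π(i), π(i+1)) is a uniformly random ordered pair of distinct values from {1, …, 54}; by symmetry P[π(i) > π(i+1)] = 1/2.
By linearity: E[X] = 53 · (1/2) = (54 − 1) · (1/2) = 53/2 ≈ 26.5000.

E[X] = 53/2 = 26.5000.


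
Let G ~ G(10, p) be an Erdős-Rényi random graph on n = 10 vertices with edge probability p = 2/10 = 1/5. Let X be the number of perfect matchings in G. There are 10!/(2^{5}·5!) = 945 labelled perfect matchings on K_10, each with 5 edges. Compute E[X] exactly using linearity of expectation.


K_10 has 10!/(2^{5}·5!) = 945 labelled perfect matchings.
For each such perfect matching H, let X_H = 1 if all 5 edges of H are present in G. Then P[X_H = 1] = p^{5} = (1/5)^{5} = 1/3125.
Summing the indicators: E[X] = Σ_H E[X_H] = 945 · p^{5} = 945 · 1/3125 = 189/625.
Numerically: E[X] ≈ 0.3024.

E[X] = 945 · (1/5)^{5} = 189/625 ≈ 0.3024.


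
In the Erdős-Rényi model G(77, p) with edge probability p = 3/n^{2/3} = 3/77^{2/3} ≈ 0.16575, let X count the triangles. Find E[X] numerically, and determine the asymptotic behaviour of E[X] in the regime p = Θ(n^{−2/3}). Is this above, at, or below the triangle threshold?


Number of potential triangles: C(77, 3) = 73150.
Each occurs with probability p³ ≈ (0.16575)³ ≈ 4.5538877e-03.
By linearity: E[X] = C(77, 3)·p³ ≈ 73150 · 4.5538877e-03 ≈ 333.11688.
Since α = 2/3 < 1, p = c/n^{2/3} ≫ 1/n is above the triangle threshold p ~ 1/n. Asymptotically E[X] ~ (c³/6)·n^{3(1−α)} = (3³/6)·n^{1} → ∞; triangles are abundant w.h.p.

E[X] ≈ 333.11688; in regime p = Θ(1/n^{2/3}) E[X] diverges (above the triangle threshold p ~ 1/n).


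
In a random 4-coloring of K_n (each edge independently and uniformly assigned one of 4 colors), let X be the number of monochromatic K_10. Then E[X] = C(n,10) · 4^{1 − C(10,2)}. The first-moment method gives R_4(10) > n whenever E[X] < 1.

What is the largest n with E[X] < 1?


We need C(n, 10) · 4^{1 − 45} < 1, i.e. C(n, 10) < 4^{45 − 1} = 309485009821345068724781056.
Check values of n near the boundary:
  n = 2021: C(2021, 10) = 306347841644770462864800616; 306347841644770462864800616 < 309485009821345068724781056? YES
  n = 2022: C(2022, 10) = 307870445231474093395937796; 307870445231474093395937796 < 309485009821345068724781056? YES
  n = 2023: C(2023, 10) = 309399856285778485315440716; 309399856285778485315440716 < 309485009821345068724781056? YES
  n = 2024: C(2024, 10) = 310936101848269937576192656; 310936101848269937576192656 < 309485009821345068724781056? NO
  n = 2025: C(2025, 10) = 312479209053472269772600560; 312479209053472269772600560 < 309485009821345068724781056? NO
The largest n with C(n, 10) < 309485009821345068724781056 is n = 2023 (where E[X] = 77349964071444621328860179/77371252455336267181195264 ≈ 0.999725). Hence R_4(10) > 2023, i.e. R_4(10) ≥ 2024.

Largest n = 2023; hence R_4(10) > 2023.


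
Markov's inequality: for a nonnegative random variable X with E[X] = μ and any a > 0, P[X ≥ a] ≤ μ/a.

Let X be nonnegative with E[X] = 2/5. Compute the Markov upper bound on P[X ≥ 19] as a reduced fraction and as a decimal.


μ = E[X] = 2/5, a = 19.
Markov: P[X ≥ 19] ≤ μ/a = (2/5)/19 = 2/95.
Numerically: ≈ 0.0211.
(Since a = 19 > μ = 0.4000, the bound 2/95 is < 1 and informative.)

P[X ≥ 19] ≤ 2/95 ≈ 0.0211.


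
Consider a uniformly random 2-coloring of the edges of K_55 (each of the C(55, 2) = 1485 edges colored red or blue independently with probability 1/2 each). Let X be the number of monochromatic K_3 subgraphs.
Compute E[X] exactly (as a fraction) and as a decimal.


Let X = Σ_S X_S over the C(55, 3) = 26235 subsets S of size 3, where X_S = 1 if the K_3 on S is monochromatic.
For a fixed S, the K_3 on S has C(3, 2) = 3 edges. P[all 3 edges red] = (1/2)^3, and likewise for blue, so P[monochromatic] = 2·(1/2)^3 = 2^{1 − 3} = 1/4.
By linearity of expectation: E[X] = C(55, 3) · 2^{1 − 3} = 26235 · 1/4 = 26235/4.
Numerically: E[X] ≈ 6558.750.

E[X] = C(55,3)·2^(1−C(3,2)) = 26235/4 ≈ 6558.750.


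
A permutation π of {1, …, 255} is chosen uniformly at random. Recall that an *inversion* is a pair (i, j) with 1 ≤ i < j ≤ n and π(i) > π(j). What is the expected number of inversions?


Write X = Σ X_I over the C(255, 2) = 32385 pairs i < j, with X_I the indicator of one inversion.
There are 32385 indicators.
For each fixed pair i < j, the values π(i) and π(j) are two distinct elements of {1, …, 255} in uniformly random order; by symmetry P[π(i) > π(j)] = 1/2.
By linearity: E[X] = 32385 · (1/2) = C(255, 2) · (1/2) = 32385/2 = 32385/2 ≈ 16192.500.

E[X] = 32385/2 = 16192.500.


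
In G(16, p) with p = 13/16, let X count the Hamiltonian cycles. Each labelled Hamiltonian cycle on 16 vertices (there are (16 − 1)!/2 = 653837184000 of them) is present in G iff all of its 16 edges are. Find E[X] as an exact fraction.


K_16 has (16 − 1)!/2 = 653837184000 labelled Hamiltonian cycles.
For each such Hamiltonian cycle H, let X_H = 1 if all 16 edges of H are present in G. Then P[X_H = 1] = p^{16} = (13/16)^{16} = 665416609183179841/18446744073709551616.
By linearity: E[X] = Σ_H E[X_H] = 653837184000 · p^{16} = 653837184000 · 665416609183179841/18446744073709551616 = 424877072202303561918952875/18014398509481984.
Numerically: E[X] ≈ 2.359e+10.

E[X] = 653837184000 · (13/16)^{16} = 424877072202303561918952875/18014398509481984 ≈ 2.359e+10.


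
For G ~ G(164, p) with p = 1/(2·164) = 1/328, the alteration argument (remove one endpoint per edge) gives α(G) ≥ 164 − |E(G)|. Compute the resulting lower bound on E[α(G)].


E[|E(G)|] = C(164, 2)·p = 13366 · (1/328) = 163/4.
E[α(G)] ≥ n − E[|E(G)|] = 164 − 163/4 = 493/4.
Numerically: ≈ 123.250.
(This is only a lower bound; the true E[α(G)] may be larger.)

E[α(G)] ≥ 493/4 ≈ 123.250.


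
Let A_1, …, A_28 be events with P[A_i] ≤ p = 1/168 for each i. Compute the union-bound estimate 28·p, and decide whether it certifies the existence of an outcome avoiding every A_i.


Union bound: P[∪_{i=1}^{28} A_i] ≤ Σ_i P[A_i] ≤ 28·p = 28·(1/168) = 1/6.
Numerically: 1/6 ≈ 0.167.
Is 1/6 < 1? YES.
Since P[∪ A_i] ≤ 1/6 < 1, the complement has P[∩ A_i^c] ≥ 1 − 1/6 = 5/6 > 0, so some outcome avoids every A_i.

28·p = 1/6 ≈ 0.167; existence CERTIFIED by the union bound.


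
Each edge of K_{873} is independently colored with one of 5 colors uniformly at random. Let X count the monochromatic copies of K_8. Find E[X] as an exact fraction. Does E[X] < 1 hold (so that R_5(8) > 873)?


E[X] = C(873, 8) · 5^{1 − 28} = 8102594482562031309 · 5^{−27} = 8102594482562031309/7450580596923828125.
As a reduced fraction: E[X] = 8102594482562031309/7450580596923828125 ≈ 1.087512.
Is E[X] < 1? NO.
Since E[X] ≥ 1, the first-moment bound is inconclusive at n = 873; it does NOT by itself certify R_5(8) > 873.

E[X] = 8102594482562031309/7450580596923828125 ≈ 1.087512; E[X] ≥ 1; first-moment method inconclusive here.
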